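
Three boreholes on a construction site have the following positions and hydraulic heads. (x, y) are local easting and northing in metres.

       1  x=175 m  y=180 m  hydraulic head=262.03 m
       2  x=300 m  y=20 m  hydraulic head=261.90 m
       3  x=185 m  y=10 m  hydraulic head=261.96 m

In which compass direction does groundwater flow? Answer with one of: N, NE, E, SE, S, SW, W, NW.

Differences from 1: to 2 (Δx, Δy, Δh) = (125, -160, -0.13); to 3 = (10, -170, -0.07).
Solve a·Δx + b·Δy = Δh: det = 125·(-170) − 10·(-160) = -19650.
∂h/∂x = [(-0.13)·(-170) − (-0.07)·(-160)] / -19650 = -0.0005547
∂h/∂y = [125·(-0.07) − 10·(-0.13)] / -19650 = +0.0003791
Flow = −∇h = (+0.0005547 east, -0.0003791 north), which points southeast.

SE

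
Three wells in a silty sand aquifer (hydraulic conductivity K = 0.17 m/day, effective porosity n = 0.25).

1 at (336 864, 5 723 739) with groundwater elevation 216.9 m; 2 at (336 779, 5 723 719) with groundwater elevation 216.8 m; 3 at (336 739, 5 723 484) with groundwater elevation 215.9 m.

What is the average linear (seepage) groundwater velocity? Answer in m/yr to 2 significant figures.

Taking 1 as reference: 2−1 = (-85, -20, -0.1); 3−1 = (-125, -255, -1.0).
Determinant of the coordinate differences = (-85)·(-255) − (-125)·(-20) = 19175.
∂h/∂x = [(-0.1)·(-255) − (-1.0)·(-20)] / 19175 = +0.0002868
∂h/∂y = [(-85)·(-1.0) − (-125)·(-0.1)] / 19175 = +0.003781
|∇h| = √(0.0002868² + 0.003781²) = 0.003792
Seepage velocity v = K·i/n = 0.17 × 0.003792 / 0.25 = 0.002579 m/day = 0.942 m/yr.

0.94 m/yr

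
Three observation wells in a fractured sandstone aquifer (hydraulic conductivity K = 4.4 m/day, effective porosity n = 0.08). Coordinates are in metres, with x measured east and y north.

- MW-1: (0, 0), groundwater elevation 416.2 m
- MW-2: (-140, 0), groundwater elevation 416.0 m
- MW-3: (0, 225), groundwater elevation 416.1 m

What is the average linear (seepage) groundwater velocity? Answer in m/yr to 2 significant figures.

30 m/yr

∂h/∂x = (416.0 − 416.2) / (-140 − 0) = +0.001429
∂h/∂y = (416.1 − 416.2) / (225 − 0) = -0.0004444
|∇h| = √(0.001429² + -0.0004444²) = 0.001497
Seepage velocity v = K·i/n = 4.4 × 0.001497 / 0.08 = 0.08234 m/day = 30.07 m/yr.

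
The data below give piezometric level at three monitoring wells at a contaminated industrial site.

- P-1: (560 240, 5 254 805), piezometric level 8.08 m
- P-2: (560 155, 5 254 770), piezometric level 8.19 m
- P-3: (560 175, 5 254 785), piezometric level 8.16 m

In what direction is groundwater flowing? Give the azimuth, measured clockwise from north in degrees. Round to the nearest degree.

060°

Differences from P-1: to P-2 (Δx, Δy, Δh) = (-85, -35, +0.11); to P-3 = (-65, -20, +0.08).
Determinant of the coordinate differences = (-85)·(-20) − (-65)·(-35) = -575.
∂h/∂x = [(+0.11)·(-20) − (+0.08)·(-35)] / -575 = -0.001043
∂h/∂y = [(-85)·(+0.08) − (-65)·(+0.11)] / -575 = -0.0006087
Flow direction (−∇h) has components (+0.001043 E, +0.0006087 N).
Azimuth = atan2(E, N) = atan2(+0.001043, +0.0006087) = 59.7° ≈ 060°.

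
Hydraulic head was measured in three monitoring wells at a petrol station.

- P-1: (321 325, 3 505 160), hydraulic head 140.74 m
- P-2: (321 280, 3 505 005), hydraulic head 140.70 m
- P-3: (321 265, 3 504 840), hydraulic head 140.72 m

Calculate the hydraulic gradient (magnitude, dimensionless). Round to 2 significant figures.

0.0019

Differences from P-1: to P-2 (Δx, Δy, Δh) = (-45, -155, -0.04); to P-3 = (-60, -320, -0.02).
Solve a·Δx + b·Δy = Δh: det = (-45)·(-320) − (-60)·(-155) = 5100.
∂h/∂x = [(-0.04)·(-320) − (-0.02)·(-155)] / 5100 = +0.001902
∂h/∂y = [(-45)·(-0.02) − (-60)·(-0.04)] / 5100 = -0.0002941
|∇h| = √(0.001902² + -0.0002941²) = 0.001925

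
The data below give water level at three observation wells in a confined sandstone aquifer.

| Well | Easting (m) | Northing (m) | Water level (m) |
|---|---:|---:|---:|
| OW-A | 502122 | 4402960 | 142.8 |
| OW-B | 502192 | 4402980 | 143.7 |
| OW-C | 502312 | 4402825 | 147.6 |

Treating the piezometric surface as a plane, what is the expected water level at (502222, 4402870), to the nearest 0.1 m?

145.6 m

Differences from OW-A: to OW-B (Δx, Δy, Δh) = (70, 20, +0.9); to OW-C = (190, -135, +4.8).
Solve a·Δx + b·Δy = Δh: det = 70·(-135) − 190·20 = -13250.
∂h/∂x = [(+0.9)·(-135) − (+4.8)·20] / -13250 = +0.01642
∂h/∂y = [70·(+4.8) − 190·(+0.9)] / -13250 = -0.01245
h(502222, 4402870) = 142.8 + (+0.01642)·(100) + (-0.01245)·(-90) = 142.8 +1.642 +1.121 = 145.562 m.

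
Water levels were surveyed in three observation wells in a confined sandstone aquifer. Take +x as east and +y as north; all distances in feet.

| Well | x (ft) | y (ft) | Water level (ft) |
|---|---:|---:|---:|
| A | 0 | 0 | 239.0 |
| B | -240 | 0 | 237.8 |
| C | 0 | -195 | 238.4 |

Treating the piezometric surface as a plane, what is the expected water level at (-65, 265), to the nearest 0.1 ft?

239.5 ft

∂h/∂x = (237.8 − 239.0) / (-240 − 0) = +0.005000
∂h/∂y = (238.4 − 239.0) / (-195 − 0) = +0.003077
h(-65, 265) = 239.0 + (+0.005000)·(-65) + (+0.003077)·(265) = 239.0 -0.325 +0.815 = 239.490 ft.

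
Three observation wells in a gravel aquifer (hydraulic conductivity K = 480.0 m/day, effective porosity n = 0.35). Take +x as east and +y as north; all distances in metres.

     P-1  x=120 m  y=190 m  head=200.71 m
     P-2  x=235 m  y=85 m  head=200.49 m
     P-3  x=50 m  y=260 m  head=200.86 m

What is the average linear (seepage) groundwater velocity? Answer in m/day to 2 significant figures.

Taking P-1 as reference: P-2−P-1 = (115, -105, -0.22); P-3−P-1 = (-70, 70, +0.15).
Determinant of the coordinate differences = 115·70 − (-70)·(-105) = 700.
∂h/∂x = [(-0.22)·70 − (+0.15)·(-105)] / 700 = +0.0005000
∂h/∂y = [115·(+0.15) − (-70)·(-0.22)] / 700 = +0.002643
|∇h| = √(0.0005000² + 0.002643²) = 0.00269
Seepage velocity v = K·i/n = 480.0 × 0.00269 / 0.35 = 3.689 m/day.

3.7 m/day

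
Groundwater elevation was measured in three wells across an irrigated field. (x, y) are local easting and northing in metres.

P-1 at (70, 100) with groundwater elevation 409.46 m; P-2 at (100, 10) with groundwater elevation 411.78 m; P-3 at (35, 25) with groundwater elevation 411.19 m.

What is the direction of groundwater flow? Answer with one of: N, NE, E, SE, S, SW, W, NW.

N

Taking P-1 as reference: P-2−P-1 = (30, -90, +2.32); P-3−P-1 = (-35, -75, +1.73).
Determinant of the coordinate differences = 30·(-75) − (-35)·(-90) = -5400.
∂h/∂x = [(+2.32)·(-75) − (+1.73)·(-90)] / -5400 = +0.003389
∂h/∂y = [30·(+1.73) − (-35)·(+2.32)] / -5400 = -0.02465
Flow = −∇h = (-0.003389 east, +0.02465 north), which points north.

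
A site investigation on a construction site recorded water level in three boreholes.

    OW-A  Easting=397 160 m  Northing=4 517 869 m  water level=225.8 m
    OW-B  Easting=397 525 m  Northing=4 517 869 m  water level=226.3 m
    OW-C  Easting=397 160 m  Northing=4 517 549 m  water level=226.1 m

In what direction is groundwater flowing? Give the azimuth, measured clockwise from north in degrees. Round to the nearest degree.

304°

∂h/∂x = (226.3 − 225.8) / (397525 − 397160) = +0.001370
∂h/∂y = (226.1 − 225.8) / (4517549 − 4517869) = -0.0009375
Flow direction (−∇h) has components (-0.001370 E, +0.0009375 N).
Azimuth = atan2(E, N) = atan2(-0.001370, +0.0009375) = 304.4° ≈ 304°.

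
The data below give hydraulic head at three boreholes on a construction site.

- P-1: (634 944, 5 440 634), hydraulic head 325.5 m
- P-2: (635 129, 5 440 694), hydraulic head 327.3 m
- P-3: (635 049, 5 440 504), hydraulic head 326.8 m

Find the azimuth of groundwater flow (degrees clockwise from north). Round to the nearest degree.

Taking P-1 as reference: P-2−P-1 = (185, 60, +1.8); P-3−P-1 = (105, -130, +1.3).
Solve a·Δx + b·Δy = Δh: det = 185·(-130) − 105·60 = -30350.
∂h/∂x = [(+1.8)·(-130) − (+1.3)·60] / -30350 = +0.01028
∂h/∂y = [185·(+1.3) − 105·(+1.8)] / -30350 = -0.001697
Flow direction (−∇h) has components (-0.01028 E, +0.001697 N).
Azimuth = atan2(E, N) = atan2(-0.01028, +0.001697) = 279.4° ≈ 279°.

279°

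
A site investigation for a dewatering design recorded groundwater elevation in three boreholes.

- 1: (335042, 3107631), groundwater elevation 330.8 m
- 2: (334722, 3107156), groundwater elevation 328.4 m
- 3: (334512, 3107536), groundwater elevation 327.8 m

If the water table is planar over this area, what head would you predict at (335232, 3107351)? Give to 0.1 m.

Differences from 1: to 2 (Δx, Δy, Δh) = (-320, -475, -2.4); to 3 = (-530, -95, -3.0).
Solve a·Δx + b·Δy = Δh: det = (-320)·(-95) − (-530)·(-475) = -221350.
∂h/∂x = [(-2.4)·(-95) − (-3.0)·(-475)] / -221350 = +0.005408
∂h/∂y = [(-320)·(-3.0) − (-530)·(-2.4)] / -221350 = +0.001410
h(335232, 3107351) = 330.8 + (+0.005408)·(190) + (+0.001410)·(-280) = 330.8 +1.027 -0.395 = 331.433 m.

331.4 m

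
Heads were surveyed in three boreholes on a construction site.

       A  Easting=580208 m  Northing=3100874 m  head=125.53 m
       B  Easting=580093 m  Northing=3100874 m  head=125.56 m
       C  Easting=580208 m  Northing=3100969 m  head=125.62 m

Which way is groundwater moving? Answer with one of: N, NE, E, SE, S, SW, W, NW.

S

∂h/∂x = (125.56 − 125.53) / (580093 − 580208) = -0.0002609
∂h/∂y = (125.62 − 125.53) / (3100969 − 3100874) = +0.0009474
Flow = −∇h = (+0.0002609 east, -0.0009474 north), which points south.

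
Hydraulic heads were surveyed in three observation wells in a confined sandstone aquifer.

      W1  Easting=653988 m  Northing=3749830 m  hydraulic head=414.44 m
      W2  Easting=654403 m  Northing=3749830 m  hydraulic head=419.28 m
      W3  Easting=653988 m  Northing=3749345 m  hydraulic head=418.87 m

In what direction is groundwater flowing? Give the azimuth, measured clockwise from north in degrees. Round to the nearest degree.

∂h/∂x = (419.28 − 414.44) / (654403 − 653988) = +0.01166
∂h/∂y = (418.87 − 414.44) / (3749345 − 3749830) = -0.009134
Flow direction (−∇h) has components (-0.01166 E, +0.009134 N).
Azimuth = atan2(E, N) = atan2(-0.01166, +0.009134) = 308.1° ≈ 308°.

308°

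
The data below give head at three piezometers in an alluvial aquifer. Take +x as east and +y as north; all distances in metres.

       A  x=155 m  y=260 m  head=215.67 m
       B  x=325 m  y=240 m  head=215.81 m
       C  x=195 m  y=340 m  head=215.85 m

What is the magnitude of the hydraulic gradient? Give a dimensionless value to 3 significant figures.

Differences from A: to B (Δx, Δy, Δh) = (170, -20, +0.14); to C = (40, 80, +0.18).
Solve a·Δx + b·Δy = Δh: det = 170·80 − 40·(-20) = 14400.
∂h/∂x = [(+0.14)·80 − (+0.18)·(-20)] / 14400 = +0.001028
∂h/∂y = [170·(+0.18) − 40·(+0.14)] / 14400 = +0.001736
|∇h| = √(0.001028² + 0.001736²) = 0.002018

0.00202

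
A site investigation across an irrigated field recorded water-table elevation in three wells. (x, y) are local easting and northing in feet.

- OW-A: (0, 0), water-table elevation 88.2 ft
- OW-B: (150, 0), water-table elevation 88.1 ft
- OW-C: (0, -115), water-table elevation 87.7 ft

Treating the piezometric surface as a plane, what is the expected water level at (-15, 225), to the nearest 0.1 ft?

∂h/∂x = (88.1 − 88.2) / (150 − 0) = -0.0006667
∂h/∂y = (87.7 − 88.2) / (-115 − 0) = +0.004348
h(-15, 225) = 88.2 + (-0.0006667)·(-15) + (+0.004348)·(225) = 88.2 +0.010 +0.978 = 89.188 ft.

89.2 ft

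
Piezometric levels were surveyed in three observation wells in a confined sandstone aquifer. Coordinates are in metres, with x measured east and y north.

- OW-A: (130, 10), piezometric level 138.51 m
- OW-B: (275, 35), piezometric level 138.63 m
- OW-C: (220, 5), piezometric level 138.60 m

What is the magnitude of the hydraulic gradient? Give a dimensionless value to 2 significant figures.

Three-point gradient (reference OW-A): Δ to OW-B = (145, 25, +0.12), Δ to OW-C = (90, -5, +0.09).
∂h/∂x = +0.0009580, ∂h/∂y = -0.0007563 (det = -2975).
|∇h| = √(0.0009580² + -0.0007563²) = 0.001221

0.0012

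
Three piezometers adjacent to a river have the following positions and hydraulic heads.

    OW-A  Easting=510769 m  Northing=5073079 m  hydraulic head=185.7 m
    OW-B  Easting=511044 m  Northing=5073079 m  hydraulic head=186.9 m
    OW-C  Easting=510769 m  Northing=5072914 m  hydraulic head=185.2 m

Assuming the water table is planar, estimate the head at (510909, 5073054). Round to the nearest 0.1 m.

∂h/∂x = (186.9 − 185.7) / (511044 − 510769) = +0.004364
∂h/∂y = (185.2 − 185.7) / (5072914 − 5073079) = +0.003030
h(510909, 5073054) = 185.7 + (+0.004364)·(140) + (+0.003030)·(-25) = 185.7 +0.611 -0.076 = 186.235 m.

186.2 m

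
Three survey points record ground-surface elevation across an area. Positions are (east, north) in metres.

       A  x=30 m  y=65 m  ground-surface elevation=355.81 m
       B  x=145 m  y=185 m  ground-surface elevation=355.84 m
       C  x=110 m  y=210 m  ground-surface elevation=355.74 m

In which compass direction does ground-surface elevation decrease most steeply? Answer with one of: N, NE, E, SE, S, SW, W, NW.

NW

Taking A as reference: B−A = (115, 120, +0.03); C−A = (80, 145, -0.07).
Determinant of the coordinate differences = 115·145 − 80·120 = 7075.
∂z/∂x = [(+0.03)·145 − (-0.07)·120] / 7075 = +0.001802
∂z/∂y = [115·(-0.07) − 80·(+0.03)] / 7075 = -0.001477
Steepest decrease is along −∇f = (-0.001802 E, +0.001477 N) → northwest.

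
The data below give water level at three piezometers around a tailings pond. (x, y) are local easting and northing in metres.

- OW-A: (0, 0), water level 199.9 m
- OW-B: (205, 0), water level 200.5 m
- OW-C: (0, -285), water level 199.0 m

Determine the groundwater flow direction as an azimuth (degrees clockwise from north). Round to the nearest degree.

∂h/∂x = (200.5 − 199.9) / (205 − 0) = +0.002927
∂h/∂y = (199.0 − 199.9) / (-285 − 0) = +0.003158
Flow direction (−∇h) has components (-0.002927 E, -0.003158 N).
Azimuth = atan2(E, N) = atan2(-0.002927, -0.003158) = 222.8° ≈ 223°.

223°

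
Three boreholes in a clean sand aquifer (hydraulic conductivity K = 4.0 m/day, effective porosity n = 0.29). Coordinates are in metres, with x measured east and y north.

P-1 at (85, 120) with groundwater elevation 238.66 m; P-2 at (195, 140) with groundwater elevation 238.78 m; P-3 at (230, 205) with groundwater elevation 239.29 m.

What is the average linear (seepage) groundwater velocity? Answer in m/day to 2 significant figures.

Taking P-1 as reference: P-2−P-1 = (110, 20, +0.12); P-3−P-1 = (145, 85, +0.63).
Determinant of the coordinate differences = 110·85 − 145·20 = 6450.
∂h/∂x = [(+0.12)·85 − (+0.63)·20] / 6450 = -0.0003721
∂h/∂y = [110·(+0.63) − 145·(+0.12)] / 6450 = +0.008047
|∇h| = √(-0.0003721² + 0.008047²) = 0.008056
Seepage velocity v = K·i/n = 4.0 × 0.008056 / 0.29 = 0.1111 m/day.

0.11 m/day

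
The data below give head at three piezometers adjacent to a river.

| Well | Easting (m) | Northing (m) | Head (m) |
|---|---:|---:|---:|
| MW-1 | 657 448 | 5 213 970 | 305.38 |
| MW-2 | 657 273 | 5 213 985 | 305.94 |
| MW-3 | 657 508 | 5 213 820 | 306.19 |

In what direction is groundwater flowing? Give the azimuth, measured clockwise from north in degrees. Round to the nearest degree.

029°

With h = a·x + b·y + c and MW-1 as origin, the differences give:
  (-175)·a + 15·b = +0.56
  60·a + (-150)·b = +0.81
Eliminate b (×(-150) and ×15, subtract): 25350·a = -96.150 → a = ∂h/∂x = -0.003793
Back-substitute: b = ∂h/∂y = -0.006917.
Flow direction (−∇h) has components (+0.003793 E, +0.006917 N).
Azimuth = atan2(E, N) = atan2(+0.003793, +0.006917) = 28.7° ≈ 029°.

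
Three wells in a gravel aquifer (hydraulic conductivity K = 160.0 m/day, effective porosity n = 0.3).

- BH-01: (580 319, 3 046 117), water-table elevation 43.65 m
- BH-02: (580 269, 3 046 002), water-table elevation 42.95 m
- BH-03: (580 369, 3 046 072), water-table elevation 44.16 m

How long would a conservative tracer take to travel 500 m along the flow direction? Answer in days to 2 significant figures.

With h = a·x + b·y + c and BH-01 as origin, the differences give:
  (-50)·a + (-115)·b = -0.70
  50·a + (-45)·b = +0.51
Eliminate b (×(-45) and ×(-115), subtract): 8000·a = 90.150 → a = ∂h/∂x = +0.01127
Back-substitute: b = ∂h/∂y = +0.001187.
|∇h| = √(0.01127² + 0.001187²) = 0.01133
Seepage velocity v = K·i/n = 160.0 × 0.01133 / 0.3 = 6.043 m/day.
t = 500 / 6.043 = 82.74 days.

83 days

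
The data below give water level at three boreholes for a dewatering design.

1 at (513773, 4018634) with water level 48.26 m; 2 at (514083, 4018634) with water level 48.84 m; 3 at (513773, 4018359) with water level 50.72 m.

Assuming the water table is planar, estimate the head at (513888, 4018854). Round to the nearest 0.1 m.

46.5 m

∂h/∂x = (48.84 − 48.26) / (514083 − 513773) = +0.001871
∂h/∂y = (50.72 − 48.26) / (4018359 − 4018634) = -0.008945
h(513888, 4018854) = 48.26 + (+0.001871)·(115) + (-0.008945)·(220) = 48.26 +0.215 -1.968 = 46.507 m.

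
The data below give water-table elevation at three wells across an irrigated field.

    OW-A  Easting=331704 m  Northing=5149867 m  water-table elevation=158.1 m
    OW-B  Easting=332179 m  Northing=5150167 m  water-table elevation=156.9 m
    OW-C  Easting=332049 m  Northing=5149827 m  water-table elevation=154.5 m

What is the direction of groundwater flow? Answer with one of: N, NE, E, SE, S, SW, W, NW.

With h = a·x + b·y + c and OW-A as origin, the differences give:
  475·a + 300·b = -1.2
  345·a + (-40)·b = -3.6
Eliminate b (×(-40) and ×300, subtract): -122500·a = 1128.00 → a = ∂h/∂x = -0.009208
Back-substitute: b = ∂h/∂y = +0.01058.
Flow = −∇h = (+0.009208 east, -0.01058 north), which points southeast.

SE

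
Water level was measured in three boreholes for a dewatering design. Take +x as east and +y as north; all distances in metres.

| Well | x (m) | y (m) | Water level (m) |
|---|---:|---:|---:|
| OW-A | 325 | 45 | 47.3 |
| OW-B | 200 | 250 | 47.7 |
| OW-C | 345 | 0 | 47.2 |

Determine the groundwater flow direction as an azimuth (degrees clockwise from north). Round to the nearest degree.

209°

Three-point gradient (reference OW-A): Δ to OW-B = (-125, 205, +0.4), Δ to OW-C = (20, -45, -0.1).
∂h/∂x = +0.001639, ∂h/∂y = +0.002951 (det = 1525).
Flow direction (−∇h) has components (-0.001639 E, -0.002951 N).
Azimuth = atan2(E, N) = atan2(-0.001639, -0.002951) = 209.1° ≈ 209°.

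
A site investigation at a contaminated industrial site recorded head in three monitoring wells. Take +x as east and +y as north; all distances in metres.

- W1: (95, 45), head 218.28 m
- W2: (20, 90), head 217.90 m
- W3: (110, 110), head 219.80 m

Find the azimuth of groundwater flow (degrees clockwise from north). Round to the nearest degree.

221°

Three-point gradient (reference W1): Δ to W2 = (-75, 45, -0.38), Δ to W3 = (15, 65, +1.52).
∂h/∂x = +0.01677, ∂h/∂y = +0.01951 (det = -5550).
Flow direction (−∇h) has components (-0.01677 E, -0.01951 N).
Azimuth = atan2(E, N) = atan2(-0.01677, -0.01951) = 220.7° ≈ 221°.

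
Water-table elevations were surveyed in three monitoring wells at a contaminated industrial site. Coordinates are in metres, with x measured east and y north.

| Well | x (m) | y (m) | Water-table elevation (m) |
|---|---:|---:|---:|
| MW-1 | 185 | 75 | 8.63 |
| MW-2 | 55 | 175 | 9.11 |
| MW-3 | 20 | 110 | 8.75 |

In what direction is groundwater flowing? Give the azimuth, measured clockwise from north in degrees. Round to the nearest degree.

184°

Taking MW-1 as reference: MW-2−MW-1 = (-130, 100, +0.48); MW-3−MW-1 = (-165, 35, +0.12).
Solve a·Δx + b·Δy = Δh: det = (-130)·35 − (-165)·100 = 11950.
∂h/∂x = [(+0.48)·35 − (+0.12)·100] / 11950 = +0.0004017
∂h/∂y = [(-130)·(+0.12) − (-165)·(+0.48)] / 11950 = +0.005322
Flow direction (−∇h) has components (-0.0004017 E, -0.005322 N).
Azimuth = atan2(E, N) = atan2(-0.0004017, -0.005322) = 184.3° ≈ 184°.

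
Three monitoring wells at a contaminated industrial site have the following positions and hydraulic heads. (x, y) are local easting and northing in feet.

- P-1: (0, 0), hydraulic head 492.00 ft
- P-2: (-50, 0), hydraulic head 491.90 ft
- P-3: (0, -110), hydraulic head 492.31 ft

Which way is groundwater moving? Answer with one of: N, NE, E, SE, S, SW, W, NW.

∂h/∂x = (491.90 − 492.00) / (-50 − 0) = +0.002000
∂h/∂y = (492.31 − 492.00) / (-110 − 0) = -0.002818
Flow = −∇h = (-0.002000 east, +0.002818 north), which points northwest.

NW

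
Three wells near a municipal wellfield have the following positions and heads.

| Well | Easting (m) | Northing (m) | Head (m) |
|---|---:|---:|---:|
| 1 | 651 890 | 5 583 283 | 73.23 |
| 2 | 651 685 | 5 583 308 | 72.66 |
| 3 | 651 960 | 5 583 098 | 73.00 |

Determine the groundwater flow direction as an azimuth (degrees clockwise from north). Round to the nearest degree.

232°

With h = a·x + b·y + c and 1 as origin, the differences give:
  (-205)·a + 25·b = -0.57
  70·a + (-185)·b = -0.23
Eliminate b (×(-185) and ×25, subtract): 36175·a = 111.200 → a = ∂h/∂x = +0.003074
Back-substitute: b = ∂h/∂y = +0.002406.
Flow direction (−∇h) has components (-0.003074 E, -0.002406 N).
Azimuth = atan2(E, N) = atan2(-0.003074, -0.002406) = 231.9° ≈ 232°.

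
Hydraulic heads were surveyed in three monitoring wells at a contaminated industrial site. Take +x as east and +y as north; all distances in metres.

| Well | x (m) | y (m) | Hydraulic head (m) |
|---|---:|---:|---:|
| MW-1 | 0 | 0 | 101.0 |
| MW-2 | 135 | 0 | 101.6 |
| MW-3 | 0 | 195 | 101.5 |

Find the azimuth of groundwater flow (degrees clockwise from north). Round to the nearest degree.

∂h/∂x = (101.6 − 101.0) / (135 − 0) = +0.004444
∂h/∂y = (101.5 − 101.0) / (195 − 0) = +0.002564
Flow direction (−∇h) has components (-0.004444 E, -0.002564 N).
Azimuth = atan2(E, N) = atan2(-0.004444, -0.002564) = 240.0° ≈ 240°.

240°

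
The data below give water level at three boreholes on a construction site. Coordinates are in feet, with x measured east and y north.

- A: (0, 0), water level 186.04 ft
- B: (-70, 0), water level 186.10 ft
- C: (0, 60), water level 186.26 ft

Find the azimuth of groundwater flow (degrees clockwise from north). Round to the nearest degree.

∂h/∂x = (186.10 − 186.04) / (-70 − 0) = -0.0008571
∂h/∂y = (186.26 − 186.04) / (60 − 0) = +0.003667
Flow direction (−∇h) has components (+0.0008571 E, -0.003667 N).
Azimuth = atan2(E, N) = atan2(+0.0008571, -0.003667) = 166.8° ≈ 167°.

167°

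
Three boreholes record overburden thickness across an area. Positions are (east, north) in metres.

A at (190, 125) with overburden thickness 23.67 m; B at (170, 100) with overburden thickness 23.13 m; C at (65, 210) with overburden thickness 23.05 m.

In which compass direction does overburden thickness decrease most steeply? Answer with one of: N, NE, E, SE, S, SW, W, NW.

With d = a·x + b·y + c and A as origin, the differences give:
  (-20)·a + (-25)·b = -0.54
  (-125)·a + 85·b = -0.62
Eliminate b (×85 and ×(-25), subtract): -4825·a = -61.400 → a = ∂d/∂x = +0.01273
Back-substitute: b = ∂d/∂y = +0.01142.
Steepest decrease is along −∇f = (-0.01273 E, -0.01142 N) → southwest.

SW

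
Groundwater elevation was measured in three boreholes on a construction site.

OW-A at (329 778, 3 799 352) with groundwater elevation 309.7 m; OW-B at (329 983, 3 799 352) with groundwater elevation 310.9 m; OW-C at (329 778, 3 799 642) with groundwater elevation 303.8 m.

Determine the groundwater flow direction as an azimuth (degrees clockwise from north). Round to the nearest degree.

344°

∂h/∂x = (310.9 − 309.7) / (329983 − 329778) = +0.005854
∂h/∂y = (303.8 − 309.7) / (3799642 − 3799352) = -0.02034
Flow direction (−∇h) has components (-0.005854 E, +0.02034 N).
Azimuth = atan2(E, N) = atan2(-0.005854, +0.02034) = 343.9° ≈ 344°.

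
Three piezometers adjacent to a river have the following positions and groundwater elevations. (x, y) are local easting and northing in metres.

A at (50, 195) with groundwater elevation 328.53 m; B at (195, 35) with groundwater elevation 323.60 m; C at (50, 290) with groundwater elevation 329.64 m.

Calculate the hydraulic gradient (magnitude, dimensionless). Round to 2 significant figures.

0.024

Three-point gradient (reference A): Δ to B = (145, -160, -4.93), Δ to C = (0, 95, +1.11).
∂h/∂x = -0.02111, ∂h/∂y = +0.01168 (det = 13775).
|∇h| = √(-0.02111² + 0.01168²) = 0.02413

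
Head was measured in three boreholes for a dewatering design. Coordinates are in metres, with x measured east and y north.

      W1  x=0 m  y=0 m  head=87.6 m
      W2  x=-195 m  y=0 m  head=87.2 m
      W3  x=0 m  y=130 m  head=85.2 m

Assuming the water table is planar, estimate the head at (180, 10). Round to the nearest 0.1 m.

87.8 m

∂h/∂x = (87.2 − 87.6) / (-195 − 0) = +0.002051
∂h/∂y = (85.2 − 87.6) / (130 − 0) = -0.01846
h(180, 10) = 87.6 + (+0.002051)·(180) + (-0.01846)·(10) = 87.6 +0.369 -0.185 = 87.785 m.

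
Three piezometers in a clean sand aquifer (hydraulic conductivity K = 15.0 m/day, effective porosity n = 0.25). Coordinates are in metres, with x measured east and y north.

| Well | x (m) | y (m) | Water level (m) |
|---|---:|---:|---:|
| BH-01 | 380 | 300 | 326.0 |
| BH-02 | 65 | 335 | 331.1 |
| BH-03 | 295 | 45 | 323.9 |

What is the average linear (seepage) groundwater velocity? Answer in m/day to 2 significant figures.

Taking BH-01 as reference: BH-02−BH-01 = (-315, 35, +5.1); BH-03−BH-01 = (-85, -255, -2.1).
Solve a·Δx + b·Δy = Δh: det = (-315)·(-255) − (-85)·35 = 83300.
∂h/∂x = [(+5.1)·(-255) − (-2.1)·35] / 83300 = -0.01473
∂h/∂y = [(-315)·(-2.1) − (-85)·(+5.1)] / 83300 = +0.01315
|∇h| = √(-0.01473² + 0.01315²) = 0.01975
Seepage velocity v = K·i/n = 15.0 × 0.01975 / 0.25 = 1.185 m/day.

1.2 m/day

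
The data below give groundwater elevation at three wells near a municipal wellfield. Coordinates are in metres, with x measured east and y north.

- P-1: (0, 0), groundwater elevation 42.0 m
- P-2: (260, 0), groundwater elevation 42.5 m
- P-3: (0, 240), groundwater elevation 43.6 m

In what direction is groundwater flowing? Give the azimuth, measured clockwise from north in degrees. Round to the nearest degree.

196°

∂h/∂x = (42.5 − 42.0) / (260 − 0) = +0.001923
∂h/∂y = (43.6 − 42.0) / (240 − 0) = +0.006667
Flow direction (−∇h) has components (-0.001923 E, -0.006667 N).
Azimuth = atan2(E, N) = atan2(-0.001923, -0.006667) = 196.1° ≈ 196°.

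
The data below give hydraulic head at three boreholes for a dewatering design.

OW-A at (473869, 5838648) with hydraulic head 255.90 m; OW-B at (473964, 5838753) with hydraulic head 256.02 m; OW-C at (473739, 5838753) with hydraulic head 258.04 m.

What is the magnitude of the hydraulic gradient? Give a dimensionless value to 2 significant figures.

0.013

With h = a·x + b·y + c and OW-A as origin, the differences give:
  95·a + 105·b = +0.12
  (-130)·a + 105·b = +2.14
Eliminate b (×105 and ×105, subtract): 23625·a = -212.100 → a = ∂h/∂x = -0.008978
Back-substitute: b = ∂h/∂y = +0.009266.
|∇h| = √(-0.008978² + 0.009266²) = 0.0129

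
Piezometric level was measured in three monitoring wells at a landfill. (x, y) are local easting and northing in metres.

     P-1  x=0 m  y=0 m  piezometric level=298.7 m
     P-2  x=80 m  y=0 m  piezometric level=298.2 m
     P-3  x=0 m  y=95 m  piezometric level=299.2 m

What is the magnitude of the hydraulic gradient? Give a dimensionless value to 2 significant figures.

∂h/∂x = (298.2 − 298.7) / (80 − 0) = -0.006250
∂h/∂y = (299.2 − 298.7) / (95 − 0) = +0.005263
|∇h| = √(-0.006250² + 0.005263²) = 0.008171

0.0082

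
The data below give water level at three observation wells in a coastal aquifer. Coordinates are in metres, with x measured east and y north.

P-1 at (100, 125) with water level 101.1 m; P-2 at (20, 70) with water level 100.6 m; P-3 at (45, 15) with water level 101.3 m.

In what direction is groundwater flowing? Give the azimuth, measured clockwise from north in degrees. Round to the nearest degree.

Three-point gradient (reference P-1): Δ to P-2 = (-80, -55, -0.5), Δ to P-3 = (-55, -110, +0.2).
∂h/∂x = +0.01143, ∂h/∂y = -0.007532 (det = 5775).
Flow direction (−∇h) has components (-0.01143 E, +0.007532 N).
Azimuth = atan2(E, N) = atan2(-0.01143, +0.007532) = 303.4° ≈ 303°.

303°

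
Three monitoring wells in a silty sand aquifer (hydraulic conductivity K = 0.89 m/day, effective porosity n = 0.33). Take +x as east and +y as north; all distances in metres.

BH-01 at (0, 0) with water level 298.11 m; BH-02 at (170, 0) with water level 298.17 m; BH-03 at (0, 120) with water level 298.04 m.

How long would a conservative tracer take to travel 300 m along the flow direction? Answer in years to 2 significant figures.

450 years

∂h/∂x = (298.17 − 298.11) / (170 − 0) = +0.0003529
∂h/∂y = (298.04 − 298.11) / (120 − 0) = -0.0005833
|∇h| = √(0.0003529² + -0.0005833²) = 0.0006817
Seepage velocity v = K·i/n = 0.89 × 0.0006817 / 0.33 = 0.001839 m/day.
t = 300 / 0.001839 = 1.631e+05 days = 447 years.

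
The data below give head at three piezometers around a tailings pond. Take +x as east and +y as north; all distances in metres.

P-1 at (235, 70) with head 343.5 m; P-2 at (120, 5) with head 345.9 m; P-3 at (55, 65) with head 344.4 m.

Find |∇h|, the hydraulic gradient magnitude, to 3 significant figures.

0.0298

Three-point gradient (reference P-1): Δ to P-2 = (-115, -65, +2.4), Δ to P-3 = (-180, -5, +0.9).
∂h/∂x = -0.004180, ∂h/∂y = -0.02953 (det = -11125).
|∇h| = √(-0.004180² + -0.02953²) = 0.02982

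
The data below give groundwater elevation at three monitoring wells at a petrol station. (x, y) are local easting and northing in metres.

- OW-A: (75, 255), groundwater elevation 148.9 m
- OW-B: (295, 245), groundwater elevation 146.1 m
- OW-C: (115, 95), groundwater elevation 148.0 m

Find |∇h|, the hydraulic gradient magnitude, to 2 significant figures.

0.013

With h = a·x + b·y + c and OW-A as origin, the differences give:
  220·a + (-10)·b = -2.8
  40·a + (-160)·b = -0.9
Eliminate b (×(-160) and ×(-10), subtract): -34800·a = 439.00 → a = ∂h/∂x = -0.01261
Back-substitute: b = ∂h/∂y = +0.002471.
|∇h| = √(-0.01261² + 0.002471²) = 0.01285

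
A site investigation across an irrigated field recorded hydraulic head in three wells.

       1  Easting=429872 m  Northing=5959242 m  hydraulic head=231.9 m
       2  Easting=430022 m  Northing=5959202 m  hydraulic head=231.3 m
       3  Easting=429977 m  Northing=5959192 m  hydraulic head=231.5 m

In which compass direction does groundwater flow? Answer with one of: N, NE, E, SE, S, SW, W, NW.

Taking 1 as reference: 2−1 = (150, -40, -0.6); 3−1 = (105, -50, -0.4).
Determinant of the coordinate differences = 150·(-50) − 105·(-40) = -3300.
∂h/∂x = [(-0.6)·(-50) − (-0.4)·(-40)] / -3300 = -0.004242
∂h/∂y = [150·(-0.4) − 105·(-0.6)] / -3300 = -0.0009091
Flow = −∇h = (+0.004242 east, +0.0009091 north), which points east.

E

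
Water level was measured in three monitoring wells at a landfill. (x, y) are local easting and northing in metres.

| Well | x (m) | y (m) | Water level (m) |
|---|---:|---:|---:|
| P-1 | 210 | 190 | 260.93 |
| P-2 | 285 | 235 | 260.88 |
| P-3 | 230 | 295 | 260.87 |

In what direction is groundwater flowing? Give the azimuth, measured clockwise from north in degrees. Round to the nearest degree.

036°

Differences from P-1: to P-2 (Δx, Δy, Δh) = (75, 45, -0.05); to P-3 = (20, 105, -0.06).
Determinant of the coordinate differences = 75·105 − 20·45 = 6975.
∂h/∂x = [(-0.05)·105 − (-0.06)·45] / 6975 = -0.0003656
∂h/∂y = [75·(-0.06) − 20·(-0.05)] / 6975 = -0.0005018
Flow direction (−∇h) has components (+0.0003656 E, +0.0005018 N).
Azimuth = atan2(E, N) = atan2(+0.0003656, +0.0005018) = 36.1° ≈ 036°.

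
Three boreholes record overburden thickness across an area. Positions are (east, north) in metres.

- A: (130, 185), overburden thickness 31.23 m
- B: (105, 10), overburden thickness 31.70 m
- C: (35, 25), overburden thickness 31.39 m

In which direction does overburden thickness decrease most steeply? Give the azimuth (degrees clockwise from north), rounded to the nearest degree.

Taking A as reference: B−A = (-25, -175, +0.47); C−A = (-95, -160, +0.16).
Determinant of the coordinate differences = (-25)·(-160) − (-95)·(-175) = -12625.
∂d/∂x = [(+0.47)·(-160) − (+0.16)·(-175)] / -12625 = +0.003739
∂d/∂y = [(-25)·(+0.16) − (-95)·(+0.47)] / -12625 = -0.003220
Steepest decrease is along −∇f: components (-0.003739 E, +0.003220 N).
Azimuth = atan2(-0.003739, +0.003220) = 310.7° ≈ 311°.

311°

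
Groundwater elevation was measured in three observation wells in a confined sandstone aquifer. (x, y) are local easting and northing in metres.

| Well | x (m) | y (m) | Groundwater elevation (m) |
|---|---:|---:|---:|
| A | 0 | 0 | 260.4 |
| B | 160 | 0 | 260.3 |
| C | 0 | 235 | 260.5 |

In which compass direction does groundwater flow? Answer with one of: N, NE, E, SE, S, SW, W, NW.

SE

∂h/∂x = (260.3 − 260.4) / (160 − 0) = -0.0006250
∂h/∂y = (260.5 − 260.4) / (235 − 0) = +0.0004255
Flow = −∇h = (+0.0006250 east, -0.0004255 north), which points southeast.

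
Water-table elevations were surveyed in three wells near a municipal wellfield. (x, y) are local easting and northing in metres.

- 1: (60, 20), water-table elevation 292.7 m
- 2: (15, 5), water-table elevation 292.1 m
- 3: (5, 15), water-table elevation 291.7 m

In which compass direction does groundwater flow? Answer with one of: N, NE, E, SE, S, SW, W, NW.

Taking 1 as reference: 2−1 = (-45, -15, -0.6); 3−1 = (-55, -5, -1.0).
Solve a·Δx + b·Δy = Δh: det = (-45)·(-5) − (-55)·(-15) = -600.
∂h/∂x = [(-0.6)·(-5) − (-1.0)·(-15)] / -600 = +0.02000
∂h/∂y = [(-45)·(-1.0) − (-55)·(-0.6)] / -600 = -0.02000
Flow = −∇h = (-0.02000 east, +0.02000 north), which points northwest.

NW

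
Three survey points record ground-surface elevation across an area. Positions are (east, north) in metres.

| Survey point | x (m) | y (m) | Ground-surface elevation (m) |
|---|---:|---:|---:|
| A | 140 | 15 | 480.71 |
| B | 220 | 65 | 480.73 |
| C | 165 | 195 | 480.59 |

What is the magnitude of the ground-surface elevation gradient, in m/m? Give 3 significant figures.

0.00106 m/m

Taking A as reference: B−A = (80, 50, +0.02); C−A = (25, 180, -0.12).
Solve a·Δx + b·Δy = Δz: det = 80·180 − 25·50 = 13150.
∂z/∂x = [(+0.02)·180 − (-0.12)·50] / 13150 = +0.0007300
∂z/∂y = [80·(-0.12) − 25·(+0.02)] / 13150 = -0.0007681
|∇f| = √(0.0007300² + -0.0007681²) = 0.00106 m/m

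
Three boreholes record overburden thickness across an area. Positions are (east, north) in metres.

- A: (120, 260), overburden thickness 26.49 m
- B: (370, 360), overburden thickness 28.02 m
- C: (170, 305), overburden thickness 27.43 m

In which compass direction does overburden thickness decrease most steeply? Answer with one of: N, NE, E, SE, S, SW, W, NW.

S

Taking A as reference: B−A = (250, 100, +1.53); C−A = (50, 45, +0.94).
Determinant of the coordinate differences = 250·45 − 50·100 = 6250.
∂d/∂x = [(+1.53)·45 − (+0.94)·100] / 6250 = -0.004024
∂d/∂y = [250·(+0.94) − 50·(+1.53)] / 6250 = +0.02536
Steepest decrease is along −∇f = (+0.004024 E, -0.02536 N) → south.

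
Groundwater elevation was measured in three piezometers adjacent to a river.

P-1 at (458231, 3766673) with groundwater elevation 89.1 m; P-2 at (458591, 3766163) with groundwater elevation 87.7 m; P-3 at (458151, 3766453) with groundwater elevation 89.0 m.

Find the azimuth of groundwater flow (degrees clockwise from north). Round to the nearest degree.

Taking P-1 as reference: P-2−P-1 = (360, -510, -1.4); P-3−P-1 = (-80, -220, -0.1).
Solve a·Δx + b·Δy = Δh: det = 360·(-220) − (-80)·(-510) = -120000.
∂h/∂x = [(-1.4)·(-220) − (-0.1)·(-510)] / -120000 = -0.002142
∂h/∂y = [360·(-0.1) − (-80)·(-1.4)] / -120000 = +0.001233
Flow direction (−∇h) has components (+0.002142 E, -0.001233 N).
Azimuth = atan2(E, N) = atan2(+0.002142, -0.001233) = 119.9° ≈ 120°.

120°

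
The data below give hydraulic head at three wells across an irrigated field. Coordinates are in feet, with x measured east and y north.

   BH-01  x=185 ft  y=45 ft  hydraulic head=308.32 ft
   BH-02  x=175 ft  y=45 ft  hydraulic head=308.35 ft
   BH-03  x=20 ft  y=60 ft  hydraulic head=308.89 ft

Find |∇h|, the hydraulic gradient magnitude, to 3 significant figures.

With h = a·x + b·y + c and BH-01 as origin, the differences give:
  (-10)·a + 0·b = +0.03
  (-165)·a + 15·b = +0.57
Eliminate b (×15 and ×0, subtract): -150·a = 0.450 → a = ∂h/∂x = -0.003000
Back-substitute: b = ∂h/∂y = +0.005000.
|∇h| = √(-0.003000² + 0.005000²) = 0.005831

0.00583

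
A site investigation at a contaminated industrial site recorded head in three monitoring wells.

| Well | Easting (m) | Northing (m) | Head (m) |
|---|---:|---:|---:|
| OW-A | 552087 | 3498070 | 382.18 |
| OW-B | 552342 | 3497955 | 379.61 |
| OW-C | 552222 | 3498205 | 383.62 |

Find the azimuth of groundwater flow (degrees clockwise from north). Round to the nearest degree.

166°

Differences from OW-A: to OW-B (Δx, Δy, Δh) = (255, -115, -2.57); to OW-C = (135, 135, +1.44).
Determinant of the coordinate differences = 255·135 − 135·(-115) = 49950.
∂h/∂x = [(-2.57)·135 − (+1.44)·(-115)] / 49950 = -0.003631
∂h/∂y = [255·(+1.44) − 135·(-2.57)] / 49950 = +0.01430
Flow direction (−∇h) has components (+0.003631 E, -0.01430 N).
Azimuth = atan2(E, N) = atan2(+0.003631, -0.01430) = 165.8° ≈ 166°.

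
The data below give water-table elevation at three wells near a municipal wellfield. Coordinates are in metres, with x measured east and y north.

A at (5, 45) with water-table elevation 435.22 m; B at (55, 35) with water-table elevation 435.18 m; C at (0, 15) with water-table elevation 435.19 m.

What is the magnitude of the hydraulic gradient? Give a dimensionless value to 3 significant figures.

0.00124

Differences from A: to B (Δx, Δy, Δh) = (50, -10, -0.04); to C = (-5, -30, -0.03).
Determinant of the coordinate differences = 50·(-30) − (-5)·(-10) = -1550.
∂h/∂x = [(-0.04)·(-30) − (-0.03)·(-10)] / -1550 = -0.0005806
∂h/∂y = [50·(-0.03) − (-5)·(-0.04)] / -1550 = +0.001097
|∇h| = √(-0.0005806² + 0.001097²) = 0.001241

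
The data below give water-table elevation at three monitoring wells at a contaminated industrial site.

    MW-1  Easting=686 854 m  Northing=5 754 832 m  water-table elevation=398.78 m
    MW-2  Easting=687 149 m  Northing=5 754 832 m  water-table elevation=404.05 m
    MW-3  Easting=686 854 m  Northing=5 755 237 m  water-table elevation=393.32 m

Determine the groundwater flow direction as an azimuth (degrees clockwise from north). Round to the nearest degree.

307°

∂h/∂x = (404.05 − 398.78) / (687149 − 686854) = +0.01786
∂h/∂y = (393.32 − 398.78) / (5755237 − 5754832) = -0.01348
Flow direction (−∇h) has components (-0.01786 E, +0.01348 N).
Azimuth = atan2(E, N) = atan2(-0.01786, +0.01348) = 307.0° ≈ 307°.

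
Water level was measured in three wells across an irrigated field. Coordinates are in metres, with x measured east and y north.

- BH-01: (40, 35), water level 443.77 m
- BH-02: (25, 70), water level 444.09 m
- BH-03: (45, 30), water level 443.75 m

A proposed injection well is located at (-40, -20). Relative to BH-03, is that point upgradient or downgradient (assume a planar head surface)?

With h = a·x + b·y + c and BH-01 as origin, the differences give:
  (-15)·a + 35·b = +0.32
  5·a + (-5)·b = -0.02
Eliminate b (×(-5) and ×35, subtract): -100·a = -0.900 → a = ∂h/∂x = +0.009000
Back-substitute: b = ∂h/∂y = +0.01300.
Head at (-40, -20) = 443.77 + (+0.009000)·(-80) + (+0.01300)·(-55) = 442.33 m.
That is lower than the 443.75 m at BH-03, so the point is downgradient.

downgradient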